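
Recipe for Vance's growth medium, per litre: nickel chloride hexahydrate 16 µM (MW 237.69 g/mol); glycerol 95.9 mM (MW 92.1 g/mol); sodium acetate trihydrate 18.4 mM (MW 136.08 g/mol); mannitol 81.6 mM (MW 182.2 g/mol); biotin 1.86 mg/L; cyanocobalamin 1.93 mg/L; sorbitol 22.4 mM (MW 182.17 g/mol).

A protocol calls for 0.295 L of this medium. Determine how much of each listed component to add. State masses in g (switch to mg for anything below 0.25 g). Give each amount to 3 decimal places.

nickel chloride hexahydrate 1.122 mg; glycerol 2.606 g; sodium acetate trihydrate 0.739 g; mannitol 4.386 g; biotin 0.549 mg; cyanocobalamin 0.569 mg; sorbitol 1.204 g

Scale factor relative to 1 L: 0.295.
nickel chloride hexahydrate: 16 µmol/L × 237.69 g/mol × 0.295 L ÷ 1000 = 1.122 mg
glycerol: 95.9 mmol/L × 92.1 g/mol × 0.295 L ÷ 1000 = 2.606 g
sodium acetate trihydrate: 18.4 mmol/L × 136.08 g/mol × 0.295 L ÷ 1000 = 0.739 g
mannitol: 81.6 mmol/L × 182.2 g/mol × 0.295 L ÷ 1000 = 4.386 g
biotin: 1.86 mg/L × 0.295 L = 0.549 mg
cyanocobalamin: 1.93 mg/L × 0.295 L = 0.569 mg
sorbitol: 22.4 mmol/L × 182.17 g/mol × 0.295 L ÷ 1000 = 1.204 g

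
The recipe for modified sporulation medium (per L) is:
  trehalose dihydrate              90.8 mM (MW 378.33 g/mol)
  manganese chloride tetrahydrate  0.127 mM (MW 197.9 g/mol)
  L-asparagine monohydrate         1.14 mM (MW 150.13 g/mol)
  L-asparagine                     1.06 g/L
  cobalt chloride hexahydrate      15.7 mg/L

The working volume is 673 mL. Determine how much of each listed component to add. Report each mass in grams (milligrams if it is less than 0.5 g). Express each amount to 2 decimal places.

trehalose dihydrate 23.12 g; manganese chloride tetrahydrate 16.91 mg; L-asparagine monohydrate 115.18 mg; L-asparagine 0.71 g; cobalt chloride hexahydrate 10.57 mg

Scale factor relative to 1 L: 0.673.
trehalose dihydrate: 90.8 mmol/L × 378.33 g/mol × 0.673 L ÷ 1000 = 23.12 g
manganese chloride tetrahydrate: 0.127 mmol/L × 197.9 mg/mmol × 0.673 L = 16.91 mg
L-asparagine monohydrate: 1.14 mmol/L × 150.13 mg/mmol × 0.673 L = 115.18 mg
L-asparagine: 1.06 g/L × 0.673 L = 0.71 g
cobalt chloride hexahydrate: 15.7 mg/L × 0.673 L = 10.57 mg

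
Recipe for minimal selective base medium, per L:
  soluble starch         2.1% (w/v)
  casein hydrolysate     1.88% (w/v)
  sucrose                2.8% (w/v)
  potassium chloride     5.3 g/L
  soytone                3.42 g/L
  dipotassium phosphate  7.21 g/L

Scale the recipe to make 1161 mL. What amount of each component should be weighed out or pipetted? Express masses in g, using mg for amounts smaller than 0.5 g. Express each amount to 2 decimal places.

Working volume: 1161 mL = 1.161 L.
soluble starch: 2.1% w/v = 21 g/L → 21 × 1.161 L = 24.38 g
casein hydrolysate: 1.88% w/v = 18.8 g/L → 18.8 × 1.161 L = 21.83 g
sucrose: 2.8 g per 100 mL × 1161 mL ÷ 100 = 32.51 g
potassium chloride: 5.3 g/L × 1.161 L = 6.15 g
soytone: 3.42 g/L × 1.161 L = 3.97 g
dipotassium phosphate: 7.21 g/L × 1.161 L = 8.37 g

soluble starch 24.38 g; casein hydrolysate 21.83 g; sucrose 32.51 g; potassium chloride 6.15 g; soytone 3.97 g; dipotassium phosphate 8.37 g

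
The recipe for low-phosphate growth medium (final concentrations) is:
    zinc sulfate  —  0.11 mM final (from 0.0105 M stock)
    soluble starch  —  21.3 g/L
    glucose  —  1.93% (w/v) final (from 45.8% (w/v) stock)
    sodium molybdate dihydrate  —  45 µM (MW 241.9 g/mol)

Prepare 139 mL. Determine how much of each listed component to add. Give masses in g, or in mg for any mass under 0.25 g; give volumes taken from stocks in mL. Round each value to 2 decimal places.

zinc sulfate 1.46 mL; soluble starch 2.96 g; glucose 5.86 mL; sodium molybdate dihydrate 1.51 mg

Target volume = 139 mL = 0.139 L.
zinc sulfate: V = C2·V2/C1 = 0.11 mM × 139 mL ÷ 10.5 mM = 1.46 mL
soluble starch: 21.3 g/L × 0.139 L = 2.96 g
glucose: dilute stock: 1.93% ÷ 45.8% × 139 mL = 5.86 mL
sodium molybdate dihydrate: 45 µmol/L × 241.9 g/mol × 0.139 L ÷ 1000 = 1.51 mg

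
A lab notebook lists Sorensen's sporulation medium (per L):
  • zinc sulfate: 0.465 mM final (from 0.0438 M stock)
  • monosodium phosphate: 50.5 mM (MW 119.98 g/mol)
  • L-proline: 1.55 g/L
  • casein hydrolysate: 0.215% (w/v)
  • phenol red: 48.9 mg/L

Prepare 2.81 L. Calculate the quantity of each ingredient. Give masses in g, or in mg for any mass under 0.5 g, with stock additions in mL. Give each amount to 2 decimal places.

zinc sulfate 29.83 mL; monosodium phosphate 17.03 g; L-proline 4.36 g; casein hydrolysate 6.04 g; phenol red 137.41 mg

Scale factor relative to 1 L: 2.81.
zinc sulfate: V = C2·V2/C1 = 0.465 mM × 2810 mL ÷ 43.8 mM = 29.83 mL
monosodium phosphate: 50.5 mmol/L × 119.98 g/mol × 2.81 L ÷ 1000 = 17.03 g
L-proline: 1.55 g/L × 2.81 L = 4.36 g
casein hydrolysate: 0.215 g per 100 mL × 2810 mL ÷ 100 = 6.04 g
phenol red: 48.9 mg/L × 2.81 L = 137.41 mg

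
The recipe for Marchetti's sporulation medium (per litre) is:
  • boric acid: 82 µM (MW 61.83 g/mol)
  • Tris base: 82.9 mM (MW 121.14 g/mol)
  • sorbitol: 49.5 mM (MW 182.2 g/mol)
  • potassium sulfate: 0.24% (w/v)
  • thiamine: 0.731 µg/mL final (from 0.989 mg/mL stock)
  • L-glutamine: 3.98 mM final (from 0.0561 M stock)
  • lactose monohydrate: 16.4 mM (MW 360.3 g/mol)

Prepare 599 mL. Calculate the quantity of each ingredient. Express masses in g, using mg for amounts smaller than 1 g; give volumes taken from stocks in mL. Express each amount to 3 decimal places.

boric acid 3.037 mg; Tris base 6.015 g; sorbitol 5.402 g; potassium sulfate 1.438 g; thiamine 0.443 mL; L-glutamine 42.496 mL; lactose monohydrate 3.539 g

Working volume: 599 mL = 0.599 L.
boric acid: 82 µmol/L × 61.83 g/mol × 0.599 L ÷ 1000 = 3.037 mg
Tris base: 82.9 mmol/L × 121.14 g/mol × 0.599 L ÷ 1000 = 6.015 g
sorbitol: 49.5 mmol/L × 182.2 g/mol × 0.599 L ÷ 1000 = 5.402 g
potassium sulfate: 0.24% w/v = 2.4 g/L → 2.4 × 0.599 L = 1.438 g
thiamine: C1V1 = C2V2 → 0.731 µg/mL × 599 mL ÷ 989 µg/mL = 0.443 mL
L-glutamine: C1V1 = C2V2 → 3.98 mM × 599 mL ÷ 56.1 mM = 42.496 mL
lactose monohydrate: 16.4 mmol/L × 360.3 g/mol × 0.599 L ÷ 1000 = 3.539 g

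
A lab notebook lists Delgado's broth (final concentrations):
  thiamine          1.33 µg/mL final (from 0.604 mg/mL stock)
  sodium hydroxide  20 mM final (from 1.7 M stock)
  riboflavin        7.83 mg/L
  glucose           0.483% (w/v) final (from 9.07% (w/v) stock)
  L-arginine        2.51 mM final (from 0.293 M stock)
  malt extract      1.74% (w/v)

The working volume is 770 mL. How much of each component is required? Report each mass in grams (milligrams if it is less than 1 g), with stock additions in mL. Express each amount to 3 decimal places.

thiamine 1.696 mL; sodium hydroxide 9.059 mL; riboflavin 6.029 mg; glucose 41.004 mL; L-arginine 6.596 mL; malt extract 13.398 g

Scale factor relative to 1 L: 0.77.
thiamine: C1V1 = C2V2 → 1.33 µg/mL × 770 mL ÷ 604 µg/mL = 1.696 mL
sodium hydroxide: C1V1 = C2V2 → 20 mM × 770 mL ÷ 1700 mM = 9.059 mL
riboflavin: 7.83 mg/L × 0.77 L = 6.029 mg
glucose: C1V1 = C2V2 → 0.483% ÷ 9.07% × 770 mL = 41.004 mL
L-arginine: C1V1 = C2V2 → 2.51 mM × 770 mL ÷ 293 mM = 6.596 mL
malt extract: 1.74% w/v = 17.4 g/L → 17.4 × 0.77 L = 13.398 g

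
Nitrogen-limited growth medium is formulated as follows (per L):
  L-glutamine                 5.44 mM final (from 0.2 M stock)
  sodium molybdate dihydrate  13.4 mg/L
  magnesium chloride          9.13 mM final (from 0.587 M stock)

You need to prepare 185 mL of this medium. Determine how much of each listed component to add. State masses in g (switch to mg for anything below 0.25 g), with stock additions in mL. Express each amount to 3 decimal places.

Target volume = 185 mL = 0.185 L.
L-glutamine: V = C2·V2/C1 = 5.44 mM × 185 mL ÷ 200 mM = 5.032 mL
sodium molybdate dihydrate: 13.4 mg/L × 0.185 L = 2.479 mg
magnesium chloride: dilute stock: 9.13 mM × 185 mL ÷ 587 mM = 2.877 mL

L-glutamine 5.032 mL; sodium molybdate dihydrate 2.479 mg; magnesium chloride 2.877 mL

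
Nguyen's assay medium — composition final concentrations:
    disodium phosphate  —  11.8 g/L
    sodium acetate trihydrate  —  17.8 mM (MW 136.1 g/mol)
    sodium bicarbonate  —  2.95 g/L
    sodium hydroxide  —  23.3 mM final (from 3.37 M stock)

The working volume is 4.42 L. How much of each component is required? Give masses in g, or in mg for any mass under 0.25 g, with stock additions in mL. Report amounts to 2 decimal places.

disodium phosphate 52.16 g; sodium acetate trihydrate 10.71 g; sodium bicarbonate 13.04 g; sodium hydroxide 30.56 mL

Scale factor relative to 1 L: 4.42.
disodium phosphate: 11.8 g/L × 4.42 L = 52.16 g
sodium acetate trihydrate: 17.8 mmol/L × 136.1 g/mol × 4.42 L ÷ 1000 = 10.71 g
sodium bicarbonate: 2.95 g/L × 4.42 L = 13.04 g
sodium hydroxide: C1V1 = C2V2 → 23.3 mM × 4420 mL ÷ 3370 mM = 30.56 mL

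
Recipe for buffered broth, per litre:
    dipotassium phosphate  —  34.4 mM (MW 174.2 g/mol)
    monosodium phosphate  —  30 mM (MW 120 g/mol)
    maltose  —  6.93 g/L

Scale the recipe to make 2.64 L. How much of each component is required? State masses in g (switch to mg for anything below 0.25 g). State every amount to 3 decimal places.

Scale factor relative to 1 L: 2.64.
dipotassium phosphate: 34.4 mmol/L × 174.2 g/mol × 2.64 L ÷ 1000 = 15.820 g
monosodium phosphate: 30 mmol/L × 120 g/mol × 2.64 L ÷ 1000 = 9.504 g
maltose: 6.93 g/L × 2.64 L = 18.295 g

dipotassium phosphate 15.820 g; monosodium phosphate 9.504 g; maltose 18.295 g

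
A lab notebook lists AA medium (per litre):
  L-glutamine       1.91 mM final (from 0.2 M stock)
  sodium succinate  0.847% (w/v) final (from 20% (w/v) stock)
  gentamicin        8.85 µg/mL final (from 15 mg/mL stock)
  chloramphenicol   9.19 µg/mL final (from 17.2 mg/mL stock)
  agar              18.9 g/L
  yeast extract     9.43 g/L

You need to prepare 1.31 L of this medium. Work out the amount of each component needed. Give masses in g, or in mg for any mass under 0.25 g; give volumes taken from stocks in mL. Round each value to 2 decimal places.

Scale factor relative to 1 L: 1.31.
L-glutamine: V = C2·V2/C1 = 1.91 mM × 1310 mL ÷ 200 mM = 12.51 mL
sodium succinate: C1V1 = C2V2 → 0.847% ÷ 20% × 1310 mL = 55.48 mL
gentamicin: V = C2·V2/C1 = 8.85 µg/mL × 1310 mL ÷ 15000 µg/mL = 0.77 mL
chloramphenicol: V = C2·V2/C1 = 9.19 µg/mL × 1310 mL ÷ 17200 µg/mL = 0.70 mL
agar: 18.9 g/L × 1.31 L = 24.76 g
yeast extract: 9.43 g/L × 1.31 L = 12.35 g

L-glutamine 12.51 mL; sodium succinate 55.48 mL; gentamicin 0.77 mL; chloramphenicol 0.70 mL; agar 24.76 g; yeast extract 12.35 g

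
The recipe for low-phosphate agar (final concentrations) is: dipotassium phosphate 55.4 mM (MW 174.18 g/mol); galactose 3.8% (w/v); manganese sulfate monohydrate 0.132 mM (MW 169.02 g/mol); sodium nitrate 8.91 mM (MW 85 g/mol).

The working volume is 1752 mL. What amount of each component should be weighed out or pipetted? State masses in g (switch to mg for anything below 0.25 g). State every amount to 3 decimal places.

dipotassium phosphate 16.906 g; galactose 66.576 g; manganese sulfate monohydrate 39.088 mg; sodium nitrate 1.327 g

Scale factor relative to 1 L: 1.752.
dipotassium phosphate: 55.4 mmol/L × 174.18 g/mol × 1.752 L ÷ 1000 = 16.906 g
galactose: 3.8 g per 100 mL × 1752 mL ÷ 100 = 66.576 g
manganese sulfate monohydrate: 0.132 mmol/L × 169.02 mg/mmol × 1.752 L = 39.088 mg
sodium nitrate: 8.91 mmol/L × 85 g/mol × 1.752 L ÷ 1000 = 1.327 g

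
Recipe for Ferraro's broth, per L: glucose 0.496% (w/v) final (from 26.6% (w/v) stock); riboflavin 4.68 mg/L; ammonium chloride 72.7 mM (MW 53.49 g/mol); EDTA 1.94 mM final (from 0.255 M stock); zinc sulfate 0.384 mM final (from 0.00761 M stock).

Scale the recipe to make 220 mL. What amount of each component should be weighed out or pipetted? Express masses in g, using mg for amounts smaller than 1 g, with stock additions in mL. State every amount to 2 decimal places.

Target volume = 220 mL = 0.22 L.
glucose: V = C2·V2/C1 = 0.496% ÷ 26.6% × 220 mL = 4.10 mL
riboflavin: 4.68 mg/L × 0.22 L = 1.03 mg
ammonium chloride: 72.7 mmol/L × 53.49 mg/mmol × 0.22 L = 855.52 mg
EDTA: V = C2·V2/C1 = 1.94 mM × 220 mL ÷ 255 mM = 1.67 mL
zinc sulfate: V = C2·V2/C1 = 0.384 mM × 220 mL ÷ 7.61 mM = 11.10 mL

glucose 4.10 mL; riboflavin 1.03 mg; ammonium chloride 855.52 mg; EDTA 1.67 mL; zinc sulfate 11.10 mL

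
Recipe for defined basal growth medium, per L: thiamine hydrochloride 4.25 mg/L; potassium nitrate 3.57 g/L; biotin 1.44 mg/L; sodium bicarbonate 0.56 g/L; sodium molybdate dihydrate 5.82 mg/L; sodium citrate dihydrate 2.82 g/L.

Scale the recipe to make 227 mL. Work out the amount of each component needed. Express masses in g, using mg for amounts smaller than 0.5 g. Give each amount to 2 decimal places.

thiamine hydrochloride 0.96 mg; potassium nitrate 0.81 g; biotin 0.33 mg; sodium bicarbonate 127.12 mg; sodium molybdate dihydrate 1.32 mg; sodium citrate dihydrate 0.64 g

Scale factor relative to 1 L: 0.227.
thiamine hydrochloride: 4.25 mg/L × 0.227 L = 0.96 mg
potassium nitrate: 3.57 g/L × 0.227 L = 0.81 g
biotin: 1.44 mg/L × 0.227 L = 0.33 mg
sodium bicarbonate: 0.56 g/L × 0.227 L = 0.12712 g = 127.12 mg
sodium molybdate dihydrate: 5.82 mg/L × 0.227 L = 1.32 mg
sodium citrate dihydrate: 2.82 g/L × 0.227 L = 0.64 g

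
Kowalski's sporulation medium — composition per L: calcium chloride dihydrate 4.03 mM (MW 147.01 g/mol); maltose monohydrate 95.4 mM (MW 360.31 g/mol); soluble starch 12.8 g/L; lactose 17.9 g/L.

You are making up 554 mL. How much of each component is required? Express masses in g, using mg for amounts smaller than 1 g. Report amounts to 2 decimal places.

calcium chloride dihydrate 328.22 mg; maltose monohydrate 19.04 g; soluble starch 7.09 g; lactose 9.92 g

Scale factor relative to 1 L: 0.554.
calcium chloride dihydrate: 4.03 mmol/L × 147.01 mg/mmol × 0.554 L = 328.22 mg
maltose monohydrate: 95.4 mmol/L × 360.31 g/mol × 0.554 L ÷ 1000 = 19.04 g
soluble starch: 12.8 g/L × 0.554 L = 7.09 g
lactose: 17.9 g/L × 0.554 L = 9.92 g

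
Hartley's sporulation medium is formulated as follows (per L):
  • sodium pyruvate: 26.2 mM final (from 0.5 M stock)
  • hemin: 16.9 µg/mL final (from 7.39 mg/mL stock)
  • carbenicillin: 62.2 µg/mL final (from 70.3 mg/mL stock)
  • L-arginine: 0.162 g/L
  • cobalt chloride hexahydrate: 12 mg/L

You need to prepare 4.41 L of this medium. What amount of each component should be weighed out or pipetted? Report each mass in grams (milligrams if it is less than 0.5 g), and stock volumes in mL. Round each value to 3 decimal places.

sodium pyruvate 231.084 mL; hemin 10.085 mL; carbenicillin 3.902 mL; L-arginine 0.714 g; cobalt chloride hexahydrate 52.920 mg

Scale factor relative to 1 L: 4.41.
sodium pyruvate: dilute stock: 26.2 mM × 4410 mL ÷ 500 mM = 231.084 mL
hemin: dilute stock: 16.9 µg/mL × 4410 mL ÷ 7390 µg/mL = 10.085 mL
carbenicillin: dilute stock: 62.2 µg/mL × 4410 mL ÷ 70300 µg/mL = 3.902 mL
L-arginine: 0.162 g/L × 4.41 L = 0.714 g
cobalt chloride hexahydrate: 12 mg/L × 4.41 L = 52.920 mg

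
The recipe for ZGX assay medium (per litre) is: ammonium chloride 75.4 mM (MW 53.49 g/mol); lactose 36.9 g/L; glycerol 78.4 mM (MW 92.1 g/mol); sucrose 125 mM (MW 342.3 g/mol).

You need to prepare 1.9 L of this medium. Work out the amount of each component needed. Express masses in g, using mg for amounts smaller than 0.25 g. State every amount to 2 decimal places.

Scale factor relative to 1 L: 1.9.
ammonium chloride: 75.4 mmol/L × 53.49 g/mol × 1.9 L ÷ 1000 = 7.66 g
lactose: 36.9 g/L × 1.9 L = 70.11 g
glycerol: 78.4 mmol/L × 92.1 g/mol × 1.9 L ÷ 1000 = 13.72 g
sucrose: 125 mmol/L × 342.3 g/mol × 1.9 L ÷ 1000 = 81.30 g

ammonium chloride 7.66 g; lactose 70.11 g; glycerol 13.72 g; sucrose 81.30 g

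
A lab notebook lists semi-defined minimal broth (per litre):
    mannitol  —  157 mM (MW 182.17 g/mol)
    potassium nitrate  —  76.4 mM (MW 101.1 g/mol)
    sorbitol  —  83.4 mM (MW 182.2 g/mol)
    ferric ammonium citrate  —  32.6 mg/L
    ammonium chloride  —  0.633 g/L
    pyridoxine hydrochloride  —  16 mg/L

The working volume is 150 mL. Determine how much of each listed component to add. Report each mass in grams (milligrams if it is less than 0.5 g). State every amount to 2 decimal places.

mannitol 4.29 g; potassium nitrate 1.16 g; sorbitol 2.28 g; ferric ammonium citrate 4.89 mg; ammonium chloride 94.95 mg; pyridoxine hydrochloride 2.40 mg

Scale factor relative to 1 L: 0.15.
mannitol: 157 mmol/L × 182.17 g/mol × 0.15 L ÷ 1000 = 4.29 g
potassium nitrate: 76.4 mmol/L × 101.1 g/mol × 0.15 L ÷ 1000 = 1.16 g
sorbitol: 83.4 mmol/L × 182.2 g/mol × 0.15 L ÷ 1000 = 2.28 g
ferric ammonium citrate: 32.6 mg/L × 0.15 L = 4.89 mg
ammonium chloride: 0.633 g/L × 0.15 L = 0.09495 g = 94.95 mg
pyridoxine hydrochloride: 16 mg/L × 0.15 L = 2.40 mg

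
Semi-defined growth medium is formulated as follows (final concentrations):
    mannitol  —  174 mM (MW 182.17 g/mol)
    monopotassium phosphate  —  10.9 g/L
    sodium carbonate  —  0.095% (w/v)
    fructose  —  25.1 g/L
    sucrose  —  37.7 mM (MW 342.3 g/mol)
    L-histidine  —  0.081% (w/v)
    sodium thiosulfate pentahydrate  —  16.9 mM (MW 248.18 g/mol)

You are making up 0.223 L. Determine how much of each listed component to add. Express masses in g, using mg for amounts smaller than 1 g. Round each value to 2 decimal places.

Scale factor relative to 1 L: 0.223.
mannitol: 174 mmol/L × 182.17 g/mol × 0.223 L ÷ 1000 = 7.07 g
monopotassium phosphate: 10.9 g/L × 0.223 L = 2.43 g
sodium carbonate: 0.095 g per 100 mL × 223 mL ÷ 100 = 0.21185 g = 211.85 mg
fructose: 25.1 g/L × 0.223 L = 5.60 g
sucrose: 37.7 mmol/L × 342.3 g/mol × 0.223 L ÷ 1000 = 2.88 g
L-histidine: 0.081% w/v = 0.81 g/L → 0.81 × 0.223 L = 0.18063 g = 180.63 mg
sodium thiosulfate pentahydrate: 16.9 mmol/L × 248.18 mg/mmol × 0.223 L = 935.32 mg

mannitol 7.07 g; monopotassium phosphate 2.43 g; sodium carbonate 211.85 mg; fructose 5.60 g; sucrose 2.88 g; L-histidine 180.63 mg; sodium thiosulfate pentahydrate 935.32 mg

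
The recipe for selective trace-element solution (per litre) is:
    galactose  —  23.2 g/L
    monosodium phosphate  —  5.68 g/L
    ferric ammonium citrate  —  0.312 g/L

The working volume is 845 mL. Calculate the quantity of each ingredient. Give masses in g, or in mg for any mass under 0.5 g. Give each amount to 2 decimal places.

galactose 19.60 g; monosodium phosphate 4.80 g; ferric ammonium citrate 263.64 mg

Working volume: 845 mL = 0.845 L.
galactose: 23.2 g/L × 0.845 L = 19.60 g
monosodium phosphate: 5.68 g/L × 0.845 L = 4.80 g
ferric ammonium citrate: 0.312 g/L × 0.845 L = 0.26364 g = 263.64 mg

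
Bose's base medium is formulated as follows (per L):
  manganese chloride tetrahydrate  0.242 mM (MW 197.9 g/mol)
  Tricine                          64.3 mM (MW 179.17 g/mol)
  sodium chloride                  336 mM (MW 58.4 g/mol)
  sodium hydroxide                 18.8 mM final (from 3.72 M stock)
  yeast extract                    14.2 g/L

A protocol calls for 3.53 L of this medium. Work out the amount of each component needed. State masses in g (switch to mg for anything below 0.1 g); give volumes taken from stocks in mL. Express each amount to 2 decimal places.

manganese chloride tetrahydrate 0.17 g; Tricine 40.67 g; sodium chloride 69.27 g; sodium hydroxide 17.84 mL; yeast extract 50.13 g

Scale factor relative to 1 L: 3.53.
manganese chloride tetrahydrate: 0.242 mmol/L × 197.9 g/mol × 3.53 L ÷ 1000 = 0.17 g
Tricine: 64.3 mmol/L × 179.17 g/mol × 3.53 L ÷ 1000 = 40.67 g
sodium chloride: 336 mmol/L × 58.4 g/mol × 3.53 L ÷ 1000 = 69.27 g
sodium hydroxide: dilute stock: 18.8 mM × 3530 mL ÷ 3720 mM = 17.84 mL
yeast extract: 14.2 g/L × 3.53 L = 50.13 g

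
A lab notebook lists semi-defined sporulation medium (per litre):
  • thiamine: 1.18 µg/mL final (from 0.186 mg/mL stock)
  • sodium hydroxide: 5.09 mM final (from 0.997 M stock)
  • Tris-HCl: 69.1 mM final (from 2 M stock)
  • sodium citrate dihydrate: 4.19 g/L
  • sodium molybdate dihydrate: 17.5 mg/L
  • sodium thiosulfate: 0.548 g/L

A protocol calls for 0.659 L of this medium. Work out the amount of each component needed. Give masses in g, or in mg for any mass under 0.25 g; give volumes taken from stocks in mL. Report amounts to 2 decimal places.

thiamine 4.18 mL; sodium hydroxide 3.36 mL; Tris-HCl 22.77 mL; sodium citrate dihydrate 2.76 g; sodium molybdate dihydrate 11.53 mg; sodium thiosulfate 0.36 g

Working volume: 0.659 L.
thiamine: dilute stock: 1.18 µg/mL × 659 mL ÷ 186 µg/mL = 4.18 mL
sodium hydroxide: dilute stock: 5.09 mM × 659 mL ÷ 997 mM = 3.36 mL
Tris-HCl: C1V1 = C2V2 → 69.1 mM × 659 mL ÷ 2000 mM = 22.77 mL
sodium citrate dihydrate: 4.19 g/L × 0.659 L = 2.76 g
sodium molybdate dihydrate: 17.5 mg/L × 0.659 L = 11.53 mg
sodium thiosulfate: 0.548 g/L × 0.659 L = 0.36 g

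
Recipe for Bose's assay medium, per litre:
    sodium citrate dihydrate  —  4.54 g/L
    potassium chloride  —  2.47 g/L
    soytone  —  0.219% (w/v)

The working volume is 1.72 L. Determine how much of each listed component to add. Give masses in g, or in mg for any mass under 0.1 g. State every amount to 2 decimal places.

Working volume: 1.72 L.
sodium citrate dihydrate: 4.54 g/L × 1.72 L = 7.81 g
potassium chloride: 2.47 g/L × 1.72 L = 4.25 g
soytone: 0.219 g per 100 mL × 1720 mL ÷ 100 = 3.77 g

sodium citrate dihydrate 7.81 g; potassium chloride 4.25 g; soytone 3.77 g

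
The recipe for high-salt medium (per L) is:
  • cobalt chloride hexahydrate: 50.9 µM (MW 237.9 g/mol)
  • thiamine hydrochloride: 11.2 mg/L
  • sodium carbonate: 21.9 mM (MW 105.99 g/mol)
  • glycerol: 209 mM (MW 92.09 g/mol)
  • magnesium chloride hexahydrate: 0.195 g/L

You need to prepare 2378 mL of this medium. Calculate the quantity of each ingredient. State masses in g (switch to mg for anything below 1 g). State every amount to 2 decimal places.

Working volume: 2378 mL = 2.378 L.
cobalt chloride hexahydrate: 50.9 µmol/L × 237.9 g/mol × 2.378 L ÷ 1000 = 28.80 mg
thiamine hydrochloride: 11.2 mg/L × 2.378 L = 26.63 mg
sodium carbonate: 21.9 mmol/L × 105.99 g/mol × 2.378 L ÷ 1000 = 5.52 g
glycerol: 209 mmol/L × 92.09 g/mol × 2.378 L ÷ 1000 = 45.77 g
magnesium chloride hexahydrate: 0.195 g/L × 2.378 L = 0.46371 g = 463.71 mg

cobalt chloride hexahydrate 28.80 mg; thiamine hydrochloride 26.63 mg; sodium carbonate 5.52 g; glycerol 45.77 g; magnesium chloride hexahydrate 463.71 mg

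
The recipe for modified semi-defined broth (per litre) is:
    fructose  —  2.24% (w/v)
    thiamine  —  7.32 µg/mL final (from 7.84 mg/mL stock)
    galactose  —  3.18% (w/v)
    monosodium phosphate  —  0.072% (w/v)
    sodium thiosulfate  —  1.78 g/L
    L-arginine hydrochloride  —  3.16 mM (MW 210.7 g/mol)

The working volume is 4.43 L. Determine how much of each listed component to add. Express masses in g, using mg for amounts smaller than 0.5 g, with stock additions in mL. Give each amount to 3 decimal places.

fructose 99.232 g; thiamine 4.136 mL; galactose 140.874 g; monosodium phosphate 3.190 g; sodium thiosulfate 7.885 g; L-arginine hydrochloride 2.950 g

Scale factor relative to 1 L: 4.43.
fructose: 2.24 g per 100 mL × 4430 mL ÷ 100 = 99.232 g
thiamine: V = C2·V2/C1 = 7.32 µg/mL × 4430 mL ÷ 7840 µg/mL = 4.136 mL
galactose: 3.18% w/v = 31.8 g/L → 31.8 × 4.43 L = 140.874 g
monosodium phosphate: 0.072% w/v = 0.72 g/L → 0.72 × 4.43 L = 3.190 g
sodium thiosulfate: 1.78 g/L × 4.43 L = 7.885 g
L-arginine hydrochloride: 3.16 mmol/L × 210.7 g/mol × 4.43 L ÷ 1000 = 2.950 g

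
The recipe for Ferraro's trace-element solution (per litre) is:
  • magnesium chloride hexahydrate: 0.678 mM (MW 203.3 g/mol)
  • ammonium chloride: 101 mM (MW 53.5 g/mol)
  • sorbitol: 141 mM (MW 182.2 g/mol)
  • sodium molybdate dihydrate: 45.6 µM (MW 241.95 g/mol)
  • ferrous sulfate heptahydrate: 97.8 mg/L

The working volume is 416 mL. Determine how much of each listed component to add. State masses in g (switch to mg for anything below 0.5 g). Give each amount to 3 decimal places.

magnesium chloride hexahydrate 57.340 mg; ammonium chloride 2.248 g; sorbitol 10.687 g; sodium molybdate dihydrate 4.590 mg; ferrous sulfate heptahydrate 40.685 mg

Working volume: 416 mL = 0.416 L.
magnesium chloride hexahydrate: 0.678 mmol/L × 203.3 mg/mmol × 0.416 L = 57.340 mg
ammonium chloride: 101 mmol/L × 53.5 g/mol × 0.416 L ÷ 1000 = 2.248 g
sorbitol: 141 mmol/L × 182.2 g/mol × 0.416 L ÷ 1000 = 10.687 g
sodium molybdate dihydrate: 45.6 µmol/L × 241.95 g/mol × 0.416 L ÷ 1000 = 4.590 mg
ferrous sulfate heptahydrate: 97.8 mg/L × 0.416 L = 40.685 mg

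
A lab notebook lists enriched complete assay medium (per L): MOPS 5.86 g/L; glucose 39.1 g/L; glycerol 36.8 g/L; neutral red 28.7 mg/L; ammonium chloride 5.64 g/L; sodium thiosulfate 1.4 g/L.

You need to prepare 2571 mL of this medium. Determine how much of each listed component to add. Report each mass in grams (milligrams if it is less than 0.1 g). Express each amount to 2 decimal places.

MOPS 15.07 g; glucose 100.53 g; glycerol 94.61 g; neutral red 73.79 mg; ammonium chloride 14.50 g; sodium thiosulfate 3.60 g

Scale factor relative to 1 L: 2.571.
MOPS: 5.86 g/L × 2.571 L = 15.07 g
glucose: 39.1 g/L × 2.571 L = 100.53 g
glycerol: 36.8 g/L × 2.571 L = 94.61 g
neutral red: 28.7 mg/L × 2.571 L = 73.79 mg
ammonium chloride: 5.64 g/L × 2.571 L = 14.50 g
sodium thiosulfate: 1.4 g/L × 2.571 L = 3.60 g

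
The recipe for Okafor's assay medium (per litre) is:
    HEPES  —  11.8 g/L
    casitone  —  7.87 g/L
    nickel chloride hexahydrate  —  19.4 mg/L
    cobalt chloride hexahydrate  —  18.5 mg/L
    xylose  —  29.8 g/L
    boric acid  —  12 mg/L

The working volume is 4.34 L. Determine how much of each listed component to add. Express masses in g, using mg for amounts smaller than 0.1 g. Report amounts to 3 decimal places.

HEPES 51.212 g; casitone 34.156 g; nickel chloride hexahydrate 84.196 mg; cobalt chloride hexahydrate 80.290 mg; xylose 129.332 g; boric acid 52.080 mg

Working volume: 4.34 L.
HEPES: 11.8 g/L × 4.34 L = 51.212 g
casitone: 7.87 g/L × 4.34 L = 34.156 g
nickel chloride hexahydrate: 19.4 mg/L × 4.34 L = 84.196 mg
cobalt chloride hexahydrate: 18.5 mg/L × 4.34 L = 80.290 mg
xylose: 29.8 g/L × 4.34 L = 129.332 g
boric acid: 12 mg/L × 4.34 L = 52.080 mg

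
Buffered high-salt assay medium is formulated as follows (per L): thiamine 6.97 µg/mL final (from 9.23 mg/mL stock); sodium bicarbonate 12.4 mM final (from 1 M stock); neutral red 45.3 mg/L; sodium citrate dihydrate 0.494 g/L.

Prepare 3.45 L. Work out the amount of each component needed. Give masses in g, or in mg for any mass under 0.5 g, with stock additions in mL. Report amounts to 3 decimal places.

thiamine 2.605 mL; sodium bicarbonate 42.780 mL; neutral red 156.285 mg; sodium citrate dihydrate 1.704 g

Working volume: 3.45 L.
thiamine: C1V1 = C2V2 → 6.97 µg/mL × 3450 mL ÷ 9230 µg/mL = 2.605 mL
sodium bicarbonate: dilute stock: 12.4 mM × 3450 mL ÷ 1000 mM = 42.780 mL
neutral red: 45.3 mg/L × 3.45 L = 156.285 mg
sodium citrate dihydrate: 0.494 g/L × 3.45 L = 1.704 g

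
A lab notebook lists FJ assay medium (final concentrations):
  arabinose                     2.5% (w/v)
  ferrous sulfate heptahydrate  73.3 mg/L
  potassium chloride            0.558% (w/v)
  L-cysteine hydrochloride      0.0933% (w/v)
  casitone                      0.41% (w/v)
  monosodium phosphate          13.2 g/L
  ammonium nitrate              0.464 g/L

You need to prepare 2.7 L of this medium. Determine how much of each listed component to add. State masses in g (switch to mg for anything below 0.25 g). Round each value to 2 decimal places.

Scale factor relative to 1 L: 2.7.
arabinose: 2.5 g per 100 mL × 2700 mL ÷ 100 = 67.50 g
ferrous sulfate heptahydrate: 73.3 mg/L × 2.7 L = 197.91 mg
potassium chloride: 0.558 g per 100 mL × 2700 mL ÷ 100 = 15.07 g
L-cysteine hydrochloride: 0.0933 g per 100 mL × 2700 mL ÷ 100 = 2.52 g
casitone: 0.41% w/v = 4.1 g/L → 4.1 × 2.7 L = 11.07 g
monosodium phosphate: 13.2 g/L × 2.7 L = 35.64 g
ammonium nitrate: 0.464 g/L × 2.7 L = 1.25 g

arabinose 67.50 g; ferrous sulfate heptahydrate 197.91 mg; potassium chloride 15.07 g; L-cysteine hydrochloride 2.52 g; casitone 11.07 g; monosodium phosphate 35.64 g; ammonium nitrate 1.25 g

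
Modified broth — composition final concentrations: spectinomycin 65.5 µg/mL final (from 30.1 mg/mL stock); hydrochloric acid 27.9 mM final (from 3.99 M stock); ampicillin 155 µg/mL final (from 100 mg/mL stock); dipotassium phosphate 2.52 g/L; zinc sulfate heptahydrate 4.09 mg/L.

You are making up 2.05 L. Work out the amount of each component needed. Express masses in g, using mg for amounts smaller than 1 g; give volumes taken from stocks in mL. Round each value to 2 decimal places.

Working volume: 2.05 L.
spectinomycin: V = C2·V2/C1 = 65.5 µg/mL × 2050 mL ÷ 30100 µg/mL = 4.46 mL
hydrochloric acid: dilute stock: 27.9 mM × 2050 mL ÷ 3990 mM = 14.33 mL
ampicillin: dilute stock: 155 µg/mL × 2050 mL ÷ 100000 µg/mL = 3.18 mL
dipotassium phosphate: 2.52 g/L × 2.05 L = 5.17 g
zinc sulfate heptahydrate: 4.09 mg/L × 2.05 L = 8.38 mg

spectinomycin 4.46 mL; hydrochloric acid 14.33 mL; ampicillin 3.18 mL; dipotassium phosphate 5.17 g; zinc sulfate heptahydrate 8.38 mg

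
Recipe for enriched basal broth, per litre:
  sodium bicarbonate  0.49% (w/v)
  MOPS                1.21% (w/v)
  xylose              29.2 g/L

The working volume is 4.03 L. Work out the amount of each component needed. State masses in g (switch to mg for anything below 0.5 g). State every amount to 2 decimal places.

sodium bicarbonate 19.75 g; MOPS 48.76 g; xylose 117.68 g

Working volume: 4.03 L.
sodium bicarbonate: 0.49% w/v = 4.9 g/L → 4.9 × 4.03 L = 19.75 g
MOPS: 1.21% w/v = 12.1 g/L → 12.1 × 4.03 L = 48.76 g
xylose: 29.2 g/L × 4.03 L = 117.68 g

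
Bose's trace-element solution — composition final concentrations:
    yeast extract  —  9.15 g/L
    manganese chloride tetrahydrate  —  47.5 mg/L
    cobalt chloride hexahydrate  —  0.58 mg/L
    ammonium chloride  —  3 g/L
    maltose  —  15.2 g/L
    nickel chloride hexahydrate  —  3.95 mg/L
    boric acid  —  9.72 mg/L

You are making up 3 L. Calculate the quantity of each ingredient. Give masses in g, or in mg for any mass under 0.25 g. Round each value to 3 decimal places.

Scale factor relative to 1 L: 3.
yeast extract: 9.15 g/L × 3 L = 27.450 g
manganese chloride tetrahydrate: 47.5 mg/L × 3 L = 142.500 mg
cobalt chloride hexahydrate: 0.58 mg/L × 3 L = 1.740 mg
ammonium chloride: 3 g/L × 3 L = 9.000 g
maltose: 15.2 g/L × 3 L = 45.600 g
nickel chloride hexahydrate: 3.95 mg/L × 3 L = 11.850 mg
boric acid: 9.72 mg/L × 3 L = 29.160 mg

yeast extract 27.450 g; manganese chloride tetrahydrate 142.500 mg; cobalt chloride hexahydrate 1.740 mg; ammonium chloride 9.000 g; maltose 45.600 g; nickel chloride hexahydrate 11.850 mg; boric acid 29.160 mg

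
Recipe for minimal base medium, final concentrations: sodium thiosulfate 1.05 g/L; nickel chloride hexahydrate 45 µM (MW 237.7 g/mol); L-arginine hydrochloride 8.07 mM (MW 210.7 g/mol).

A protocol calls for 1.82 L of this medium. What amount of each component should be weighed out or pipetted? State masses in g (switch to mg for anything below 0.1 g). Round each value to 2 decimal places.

sodium thiosulfate 1.91 g; nickel chloride hexahydrate 19.47 mg; L-arginine hydrochloride 3.09 g

Scale factor relative to 1 L: 1.82.
sodium thiosulfate: 1.05 g/L × 1.82 L = 1.91 g
nickel chloride hexahydrate: 45 µmol/L × 237.7 g/mol × 1.82 L ÷ 1000 = 19.47 mg
L-arginine hydrochloride: 8.07 mmol/L × 210.7 g/mol × 1.82 L ÷ 1000 = 3.09 g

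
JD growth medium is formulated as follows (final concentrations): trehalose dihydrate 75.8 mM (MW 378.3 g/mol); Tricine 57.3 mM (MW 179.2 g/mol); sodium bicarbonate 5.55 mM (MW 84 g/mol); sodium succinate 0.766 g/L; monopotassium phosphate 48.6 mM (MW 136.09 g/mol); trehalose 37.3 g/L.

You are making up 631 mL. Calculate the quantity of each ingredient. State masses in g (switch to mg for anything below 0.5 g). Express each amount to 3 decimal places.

Scale factor relative to 1 L: 0.631.
trehalose dihydrate: 75.8 mmol/L × 378.3 g/mol × 0.631 L ÷ 1000 = 18.094 g
Tricine: 57.3 mmol/L × 179.2 g/mol × 0.631 L ÷ 1000 = 6.479 g
sodium bicarbonate: 5.55 mmol/L × 84 mg/mmol × 0.631 L = 294.172 mg
sodium succinate: 0.766 g/L × 0.631 L = 0.483346 g = 483.346 mg
monopotassium phosphate: 48.6 mmol/L × 136.09 g/mol × 0.631 L ÷ 1000 = 4.173 g
trehalose: 37.3 g/L × 0.631 L = 23.536 g

trehalose dihydrate 18.094 g; Tricine 6.479 g; sodium bicarbonate 294.172 mg; sodium succinate 483.346 mg; monopotassium phosphate 4.173 g; trehalose 23.536 g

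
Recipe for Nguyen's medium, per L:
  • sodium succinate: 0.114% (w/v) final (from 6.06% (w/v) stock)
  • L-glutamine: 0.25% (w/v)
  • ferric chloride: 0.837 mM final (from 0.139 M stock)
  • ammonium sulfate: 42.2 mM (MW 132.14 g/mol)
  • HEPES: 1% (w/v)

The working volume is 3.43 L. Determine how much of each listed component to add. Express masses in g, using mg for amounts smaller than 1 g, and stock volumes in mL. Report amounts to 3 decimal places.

sodium succinate 64.525 mL; L-glutamine 8.575 g; ferric chloride 20.654 mL; ammonium sulfate 19.127 g; HEPES 34.300 g

Scale factor relative to 1 L: 3.43.
sodium succinate: dilute stock: 0.114% ÷ 6.06% × 3430 mL = 64.525 mL
L-glutamine: 0.25% w/v = 2.5 g/L → 2.5 × 3.43 L = 8.575 g
ferric chloride: dilute stock: 0.837 mM × 3430 mL ÷ 139 mM = 20.654 mL
ammonium sulfate: 42.2 mmol/L × 132.14 g/mol × 3.43 L ÷ 1000 = 19.127 g
HEPES: 1 g per 100 mL × 3430 mL ÷ 100 = 34.300 g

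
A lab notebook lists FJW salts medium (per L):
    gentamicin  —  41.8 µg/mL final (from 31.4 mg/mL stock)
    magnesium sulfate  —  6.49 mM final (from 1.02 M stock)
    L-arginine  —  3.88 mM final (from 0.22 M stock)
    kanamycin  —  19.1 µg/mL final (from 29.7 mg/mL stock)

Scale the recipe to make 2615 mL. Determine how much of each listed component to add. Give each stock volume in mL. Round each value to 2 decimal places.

gentamicin 3.48 mL; magnesium sulfate 16.64 mL; L-arginine 46.12 mL; kanamycin 1.68 mL

Scale factor relative to 1 L: 2.615.
gentamicin: dilute stock: 41.8 µg/mL × 2615 mL ÷ 31400 µg/mL = 3.48 mL
magnesium sulfate: dilute stock: 6.49 mM × 2615 mL ÷ 1020 mM = 16.64 mL
L-arginine: V = C2·V2/C1 = 3.88 mM × 2615 mL ÷ 220 mM = 46.12 mL
kanamycin: dilute stock: 19.1 µg/mL × 2615 mL ÷ 29700 µg/mL = 1.68 mL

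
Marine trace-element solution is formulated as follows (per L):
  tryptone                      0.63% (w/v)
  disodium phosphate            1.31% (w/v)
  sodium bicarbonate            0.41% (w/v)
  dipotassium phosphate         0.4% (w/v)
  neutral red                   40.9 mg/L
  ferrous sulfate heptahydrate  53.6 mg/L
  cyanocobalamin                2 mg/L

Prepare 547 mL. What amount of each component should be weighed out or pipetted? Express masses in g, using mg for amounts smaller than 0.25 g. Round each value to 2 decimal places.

Working volume: 547 mL = 0.547 L.
tryptone: 0.63% w/v = 6.3 g/L → 6.3 × 0.547 L = 3.45 g
disodium phosphate: 1.31 g per 100 mL × 547 mL ÷ 100 = 7.17 g
sodium bicarbonate: 0.41 g per 100 mL × 547 mL ÷ 100 = 2.24 g
dipotassium phosphate: 0.4 g per 100 mL × 547 mL ÷ 100 = 2.19 g
neutral red: 40.9 mg/L × 0.547 L = 22.37 mg
ferrous sulfate heptahydrate: 53.6 mg/L × 0.547 L = 29.32 mg
cyanocobalamin: 2 mg/L × 0.547 L = 1.09 mg

tryptone 3.45 g; disodium phosphate 7.17 g; sodium bicarbonate 2.24 g; dipotassium phosphate 2.19 g; neutral red 22.37 mg; ferrous sulfate heptahydrate 29.32 mg; cyanocobalamin 1.09 mg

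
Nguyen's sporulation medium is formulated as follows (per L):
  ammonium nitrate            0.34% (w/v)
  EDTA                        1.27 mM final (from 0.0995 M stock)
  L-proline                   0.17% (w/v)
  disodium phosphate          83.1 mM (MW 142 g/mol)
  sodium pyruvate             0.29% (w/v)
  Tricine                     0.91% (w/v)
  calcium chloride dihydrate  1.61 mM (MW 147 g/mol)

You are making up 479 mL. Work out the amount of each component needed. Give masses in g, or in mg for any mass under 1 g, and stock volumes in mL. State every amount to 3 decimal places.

Working volume: 479 mL = 0.479 L.
ammonium nitrate: 0.34 g per 100 mL × 479 mL ÷ 100 = 1.629 g
EDTA: V = C2·V2/C1 = 1.27 mM × 479 mL ÷ 99.5 mM = 6.114 mL
L-proline: 0.17% w/v = 1.7 g/L → 1.7 × 0.479 L = 0.8143 g = 814.300 mg
disodium phosphate: 83.1 mmol/L × 142 g/mol × 0.479 L ÷ 1000 = 5.652 g
sodium pyruvate: 0.29% w/v = 2.9 g/L → 2.9 × 0.479 L = 1.389 g
Tricine: 0.91% w/v = 9.1 g/L → 9.1 × 0.479 L = 4.359 g
calcium chloride dihydrate: 1.61 mmol/L × 147 mg/mmol × 0.479 L = 113.365 mg

ammonium nitrate 1.629 g; EDTA 6.114 mL; L-proline 814.300 mg; disodium phosphate 5.652 g; sodium pyruvate 1.389 g; Tricine 4.359 g; calcium chloride dihydrate 113.365 mg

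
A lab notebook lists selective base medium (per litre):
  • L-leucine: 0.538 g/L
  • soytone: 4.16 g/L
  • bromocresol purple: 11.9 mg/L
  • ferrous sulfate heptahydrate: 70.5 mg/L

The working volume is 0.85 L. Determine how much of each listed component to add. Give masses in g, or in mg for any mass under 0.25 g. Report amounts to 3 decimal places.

L-leucine 0.457 g; soytone 3.536 g; bromocresol purple 10.115 mg; ferrous sulfate heptahydrate 59.925 mg

Working volume: 0.85 L.
L-leucine: 0.538 g/L × 0.85 L = 0.457 g
soytone: 4.16 g/L × 0.85 L = 3.536 g
bromocresol purple: 11.9 mg/L × 0.85 L = 10.115 mg
ferrous sulfate heptahydrate: 70.5 mg/L × 0.85 L = 59.925 mg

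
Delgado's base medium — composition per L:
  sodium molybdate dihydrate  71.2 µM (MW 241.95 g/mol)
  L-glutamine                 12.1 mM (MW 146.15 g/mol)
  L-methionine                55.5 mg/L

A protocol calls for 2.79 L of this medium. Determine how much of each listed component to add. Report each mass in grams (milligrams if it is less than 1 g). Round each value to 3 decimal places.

sodium molybdate dihydrate 48.063 mg; L-glutamine 4.934 g; L-methionine 154.845 mg

Scale factor relative to 1 L: 2.79.
sodium molybdate dihydrate: 71.2 µmol/L × 241.95 g/mol × 2.79 L ÷ 1000 = 48.063 mg
L-glutamine: 12.1 mmol/L × 146.15 g/mol × 2.79 L ÷ 1000 = 4.934 g
L-methionine: 55.5 mg/L × 2.79 L = 154.845 mg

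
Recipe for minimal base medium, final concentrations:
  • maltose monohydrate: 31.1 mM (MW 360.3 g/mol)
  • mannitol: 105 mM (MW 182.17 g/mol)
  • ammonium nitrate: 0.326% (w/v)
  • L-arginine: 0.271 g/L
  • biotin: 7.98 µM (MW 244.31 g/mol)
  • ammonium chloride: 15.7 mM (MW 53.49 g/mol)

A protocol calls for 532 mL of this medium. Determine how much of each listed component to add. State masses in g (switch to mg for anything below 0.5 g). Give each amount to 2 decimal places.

Target volume = 532 mL = 0.532 L.
maltose monohydrate: 31.1 mmol/L × 360.3 g/mol × 0.532 L ÷ 1000 = 5.96 g
mannitol: 105 mmol/L × 182.17 g/mol × 0.532 L ÷ 1000 = 10.18 g
ammonium nitrate: 0.326% w/v = 3.26 g/L → 3.26 × 0.532 L = 1.73 g
L-arginine: 0.271 g/L × 0.532 L = 0.144172 g = 144.17 mg
biotin: 7.98 µmol/L × 244.31 g/mol × 0.532 L ÷ 1000 = 1.04 mg
ammonium chloride: 15.7 mmol/L × 53.49 mg/mmol × 0.532 L = 446.77 mg

maltose monohydrate 5.96 g; mannitol 10.18 g; ammonium nitrate 1.73 g; L-arginine 144.17 mg; biotin 1.04 mg; ammonium chloride 446.77 mg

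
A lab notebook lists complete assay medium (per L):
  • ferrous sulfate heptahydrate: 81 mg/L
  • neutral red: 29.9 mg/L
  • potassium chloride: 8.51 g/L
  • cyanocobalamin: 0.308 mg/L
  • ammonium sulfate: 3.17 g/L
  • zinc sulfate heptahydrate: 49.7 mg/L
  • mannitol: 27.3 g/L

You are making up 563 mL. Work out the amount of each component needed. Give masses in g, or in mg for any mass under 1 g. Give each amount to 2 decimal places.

ferrous sulfate heptahydrate 45.60 mg; neutral red 16.83 mg; potassium chloride 4.79 g; cyanocobalamin 0.17 mg; ammonium sulfate 1.78 g; zinc sulfate heptahydrate 27.98 mg; mannitol 15.37 g

Target volume = 563 mL = 0.563 L.
ferrous sulfate heptahydrate: 81 mg/L × 0.563 L = 45.60 mg
neutral red: 29.9 mg/L × 0.563 L = 16.83 mg
potassium chloride: 8.51 g/L × 0.563 L = 4.79 g
cyanocobalamin: 0.308 mg/L × 0.563 L = 0.17 mg
ammonium sulfate: 3.17 g/L × 0.563 L = 1.78 g
zinc sulfate heptahydrate: 49.7 mg/L × 0.563 L = 27.98 mg
mannitol: 27.3 g/L × 0.563 L = 15.37 g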